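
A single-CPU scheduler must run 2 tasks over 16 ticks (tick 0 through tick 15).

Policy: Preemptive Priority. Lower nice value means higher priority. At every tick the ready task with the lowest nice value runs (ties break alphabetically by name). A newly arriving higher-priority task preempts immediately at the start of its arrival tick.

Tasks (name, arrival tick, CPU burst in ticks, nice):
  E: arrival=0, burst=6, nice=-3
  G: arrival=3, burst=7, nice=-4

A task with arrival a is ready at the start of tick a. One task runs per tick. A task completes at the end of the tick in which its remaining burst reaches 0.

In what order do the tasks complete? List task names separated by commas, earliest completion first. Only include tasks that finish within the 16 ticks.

t=0: ready={E} → run E
t=1: ready={E} → run E
t=2: ready={E} → run E
t=3: ready={E,G} → run G
t=4: ready={E,G} → run G
t=5: ready={E,G} → run G
t=6: ready={E,G} → run G
t=7: ready={E,G} → run G
t=8: ready={E,G} → run G
t=9: ready={E,G} → run G
t=10: ready={E} → run E
t=11: ready={E} → run E
t=12: ready={E} → run E
t=13: (idle)
t=14: (idle)
t=15: (idle)

completion order = G, E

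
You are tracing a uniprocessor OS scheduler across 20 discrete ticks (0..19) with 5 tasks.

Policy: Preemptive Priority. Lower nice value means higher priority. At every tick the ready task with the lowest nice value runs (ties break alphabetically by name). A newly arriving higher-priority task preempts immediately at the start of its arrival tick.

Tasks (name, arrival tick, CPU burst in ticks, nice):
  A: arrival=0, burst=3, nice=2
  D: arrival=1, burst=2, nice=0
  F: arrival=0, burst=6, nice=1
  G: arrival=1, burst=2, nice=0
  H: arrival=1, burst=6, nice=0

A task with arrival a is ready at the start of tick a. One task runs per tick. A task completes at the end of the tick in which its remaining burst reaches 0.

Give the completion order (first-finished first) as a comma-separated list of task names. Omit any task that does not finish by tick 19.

completion order = D, G, H, F, A

t=0: ready={A,F} → run F
t=1: ready={A,D,F,G,H} → run D
t=2: ready={A,D,F,G,H} → run D
t=3: ready={A,F,G,H} → run G
t=4: ready={A,F,G,H} → run G
t=5: ready={A,F,H} → run H
t=6: ready={A,F,H} → run H
t=7: ready={A,F,H} → run H
t=8: ready={A,F,H} → run H
t=9: ready={A,F,H} → run H
t=10: ready={A,F,H} → run H
t=11: ready={A,F} → run F
t=12: ready={A,F} → run F
t=13: ready={A,F} → run F
t=14: ready={A,F} → run F
t=15: ready={A,F} → run F
t=16: ready={A} → run A
t=17: ready={A} → run A
t=18: ready={A} → run A
t=19: (idle)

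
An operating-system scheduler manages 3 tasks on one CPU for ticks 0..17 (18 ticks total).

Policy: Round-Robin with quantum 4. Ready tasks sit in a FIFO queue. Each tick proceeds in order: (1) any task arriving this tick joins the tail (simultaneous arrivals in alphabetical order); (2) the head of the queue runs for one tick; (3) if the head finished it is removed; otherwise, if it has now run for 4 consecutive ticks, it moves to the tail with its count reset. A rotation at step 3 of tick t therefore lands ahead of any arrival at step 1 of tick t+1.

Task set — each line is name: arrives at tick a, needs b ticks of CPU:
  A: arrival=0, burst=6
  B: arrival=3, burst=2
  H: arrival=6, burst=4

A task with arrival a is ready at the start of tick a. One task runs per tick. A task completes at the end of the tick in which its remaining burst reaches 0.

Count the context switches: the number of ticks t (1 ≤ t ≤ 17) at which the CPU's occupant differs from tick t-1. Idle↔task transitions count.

context switches = 4

t=0: queue=[A] q_used=0 → run A
t=1: queue=[A] q_used=1 → run A
t=2: queue=[A] q_used=2 → run A
t=3: queue=[A,B] q_used=3 → run A
t=4: queue=[B,A] q_used=0 → run B
t=5: queue=[B,A] q_used=1 → run B
t=6: queue=[A,H] q_used=0 → run A
t=7: queue=[A,H] q_used=1 → run A
t=8: queue=[H] q_used=0 → run H
t=9: queue=[H] q_used=1 → run H
t=10: queue=[H] q_used=2 → run H
t=11: queue=[H] q_used=3 → run H
t=12: (idle)
t=13: (idle)
t=14: (idle)
t=15: (idle)
t=16: (idle)
t=17: (idle)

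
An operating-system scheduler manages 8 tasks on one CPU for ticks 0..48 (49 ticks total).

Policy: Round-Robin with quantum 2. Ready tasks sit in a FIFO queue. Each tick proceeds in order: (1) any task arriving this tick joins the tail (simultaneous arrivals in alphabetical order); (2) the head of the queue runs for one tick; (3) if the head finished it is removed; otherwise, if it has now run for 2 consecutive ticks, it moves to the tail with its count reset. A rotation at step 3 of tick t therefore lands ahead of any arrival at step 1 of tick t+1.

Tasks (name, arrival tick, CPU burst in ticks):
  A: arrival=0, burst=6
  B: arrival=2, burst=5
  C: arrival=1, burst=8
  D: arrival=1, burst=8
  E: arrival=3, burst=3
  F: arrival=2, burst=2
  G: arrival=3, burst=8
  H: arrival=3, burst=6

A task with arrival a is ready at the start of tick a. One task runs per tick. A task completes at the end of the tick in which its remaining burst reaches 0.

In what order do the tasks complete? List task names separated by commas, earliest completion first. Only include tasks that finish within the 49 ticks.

completion order = F, A, E, B, H, C, D, G

t=0: queue=[A] q_used=0 → run A
t=1: queue=[A,C,D] q_used=1 → run A
t=2: queue=[C,D,A,B,F] q_used=0 → run C
t=3: queue=[C,D,A,B,F,E,G,H] q_used=1 → run C
t=4: queue=[D,A,B,F,E,G,H,C] q_used=0 → run D
t=5: queue=[D,A,B,F,E,G,H,C] q_used=1 → run D
t=6: queue=[A,B,F,E,G,H,C,D] q_used=0 → run A
t=7: queue=[A,B,F,E,G,H,C,D] q_used=1 → run A
t=8: queue=[B,F,E,G,H,C,D,A] q_used=0 → run B
t=9: queue=[B,F,E,G,H,C,D,A] q_used=1 → run B
t=10: queue=[F,E,G,H,C,D,A,B] q_used=0 → run F
t=11: queue=[F,E,G,H,C,D,A,B] q_used=1 → run F
t=12: queue=[E,G,H,C,D,A,B] q_used=0 → run E
t=13: queue=[E,G,H,C,D,A,B] q_used=1 → run E
t=14: queue=[G,H,C,D,A,B,E] q_used=0 → run G
t=15: queue=[G,H,C,D,A,B,E] q_used=1 → run G
t=16: queue=[H,C,D,A,B,E,G] q_used=0 → run H
t=17: queue=[H,C,D,A,B,E,G] q_used=1 → run H
t=18: queue=[C,D,A,B,E,G,H] q_used=0 → run C
t=19: queue=[C,D,A,B,E,G,H] q_used=1 → run C
t=20: queue=[D,A,B,E,G,H,C] q_used=0 → run D
t=21: queue=[D,A,B,E,G,H,C] q_used=1 → run D
t=22: queue=[A,B,E,G,H,C,D] q_used=0 → run A
t=23: queue=[A,B,E,G,H,C,D] q_used=1 → run A
t=24: queue=[B,E,G,H,C,D] q_used=0 → run B
t=25: queue=[B,E,G,H,C,D] q_used=1 → run B
t=26: queue=[E,G,H,C,D,B] q_used=0 → run E
t=27: queue=[G,H,C,D,B] q_used=0 → run G
t=28: queue=[G,H,C,D,B] q_used=1 → run G
t=29: queue=[H,C,D,B,G] q_used=0 → run H
t=30: queue=[H,C,D,B,G] q_used=1 → run H
t=31: queue=[C,D,B,G,H] q_used=0 → run C
t=32: queue=[C,D,B,G,H] q_used=1 → run C
t=33: queue=[D,B,G,H,C] q_used=0 → run D
t=34: queue=[D,B,G,H,C] q_used=1 → run D
t=35: queue=[B,G,H,C,D] q_used=0 → run B
t=36: queue=[G,H,C,D] q_used=0 → run G
t=37: queue=[G,H,C,D] q_used=1 → run G
t=38: queue=[H,C,D,G] q_used=0 → run H
t=39: queue=[H,C,D,G] q_used=1 → run H
t=40: queue=[C,D,G] q_used=0 → run C
t=41: queue=[C,D,G] q_used=1 → run C
t=42: queue=[D,G] q_used=0 → run D
t=43: queue=[D,G] q_used=1 → run D
t=44: queue=[G] q_used=0 → run G
t=45: queue=[G] q_used=1 → run G
t=46: (idle)
t=47: (idle)
t=48: (idle)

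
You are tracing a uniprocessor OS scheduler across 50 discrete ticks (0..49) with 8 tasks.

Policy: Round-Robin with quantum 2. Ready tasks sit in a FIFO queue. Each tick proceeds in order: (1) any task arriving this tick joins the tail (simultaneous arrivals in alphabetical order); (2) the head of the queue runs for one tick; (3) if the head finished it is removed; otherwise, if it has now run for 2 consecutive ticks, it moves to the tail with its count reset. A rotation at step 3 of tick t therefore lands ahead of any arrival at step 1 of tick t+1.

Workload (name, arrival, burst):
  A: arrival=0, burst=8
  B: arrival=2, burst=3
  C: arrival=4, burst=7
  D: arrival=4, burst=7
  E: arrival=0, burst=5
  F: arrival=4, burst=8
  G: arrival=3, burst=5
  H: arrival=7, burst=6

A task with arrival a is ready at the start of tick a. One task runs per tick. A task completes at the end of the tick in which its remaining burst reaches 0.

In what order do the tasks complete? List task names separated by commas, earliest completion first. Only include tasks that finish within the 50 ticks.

completion order = B, E, A, G, H, C, D, F

t=0: queue=[A,E] q_used=0 → run A
t=1: queue=[A,E] q_used=1 → run A
t=2: queue=[E,A,B] q_used=0 → run E
t=3: queue=[E,A,B,G] q_used=1 → run E
t=4: queue=[A,B,G,E,C,D,F] q_used=0 → run A
t=5: queue=[A,B,G,E,C,D,F] q_used=1 → run A
t=6: queue=[B,G,E,C,D,F,A] q_used=0 → run B
t=7: queue=[B,G,E,C,D,F,A,H] q_used=1 → run B
t=8: queue=[G,E,C,D,F,A,H,B] q_used=0 → run G
t=9: queue=[G,E,C,D,F,A,H,B] q_used=1 → run G
t=10: queue=[E,C,D,F,A,H,B,G] q_used=0 → run E
t=11: queue=[E,C,D,F,A,H,B,G] q_used=1 → run E
t=12: queue=[C,D,F,A,H,B,G,E] q_used=0 → run C
t=13: queue=[C,D,F,A,H,B,G,E] q_used=1 → run C
t=14: queue=[D,F,A,H,B,G,E,C] q_used=0 → run D
t=15: queue=[D,F,A,H,B,G,E,C] q_used=1 → run D
t=16: queue=[F,A,H,B,G,E,C,D] q_used=0 → run F
t=17: queue=[F,A,H,B,G,E,C,D] q_used=1 → run F
t=18: queue=[A,H,B,G,E,C,D,F] q_used=0 → run A
t=19: queue=[A,H,B,G,E,C,D,F] q_used=1 → run A
t=20: queue=[H,B,G,E,C,D,F,A] q_used=0 → run H
t=21: queue=[H,B,G,E,C,D,F,A] q_used=1 → run H
t=22: queue=[B,G,E,C,D,F,A,H] q_used=0 → run B
t=23: queue=[G,E,C,D,F,A,H] q_used=0 → run G
t=24: queue=[G,E,C,D,F,A,H] q_used=1 → run G
t=25: queue=[E,C,D,F,A,H,G] q_used=0 → run E
t=26: queue=[C,D,F,A,H,G] q_used=0 → run C
t=27: queue=[C,D,F,A,H,G] q_used=1 → run C
t=28: queue=[D,F,A,H,G,C] q_used=0 → run D
t=29: queue=[D,F,A,H,G,C] q_used=1 → run D
t=30: queue=[F,A,H,G,C,D] q_used=0 → run F
t=31: queue=[F,A,H,G,C,D] q_used=1 → run F
t=32: queue=[A,H,G,C,D,F] q_used=0 → run A
t=33: queue=[A,H,G,C,D,F] q_used=1 → run A
t=34: queue=[H,G,C,D,F] q_used=0 → run H
t=35: queue=[H,G,C,D,F] q_used=1 → run H
t=36: queue=[G,C,D,F,H] q_used=0 → run G
t=37: queue=[C,D,F,H] q_used=0 → run C
t=38: queue=[C,D,F,H] q_used=1 → run C
t=39: queue=[D,F,H,C] q_used=0 → run D
t=40: queue=[D,F,H,C] q_used=1 → run D
t=41: queue=[F,H,C,D] q_used=0 → run F
t=42: queue=[F,H,C,D] q_used=1 → run F
t=43: queue=[H,C,D,F] q_used=0 → run H
t=44: queue=[H,C,D,F] q_used=1 → run H
t=45: queue=[C,D,F] q_used=0 → run C
t=46: queue=[D,F] q_used=0 → run D
t=47: queue=[F] q_used=0 → run F
t=48: queue=[F] q_used=1 → run F
t=49: (idle)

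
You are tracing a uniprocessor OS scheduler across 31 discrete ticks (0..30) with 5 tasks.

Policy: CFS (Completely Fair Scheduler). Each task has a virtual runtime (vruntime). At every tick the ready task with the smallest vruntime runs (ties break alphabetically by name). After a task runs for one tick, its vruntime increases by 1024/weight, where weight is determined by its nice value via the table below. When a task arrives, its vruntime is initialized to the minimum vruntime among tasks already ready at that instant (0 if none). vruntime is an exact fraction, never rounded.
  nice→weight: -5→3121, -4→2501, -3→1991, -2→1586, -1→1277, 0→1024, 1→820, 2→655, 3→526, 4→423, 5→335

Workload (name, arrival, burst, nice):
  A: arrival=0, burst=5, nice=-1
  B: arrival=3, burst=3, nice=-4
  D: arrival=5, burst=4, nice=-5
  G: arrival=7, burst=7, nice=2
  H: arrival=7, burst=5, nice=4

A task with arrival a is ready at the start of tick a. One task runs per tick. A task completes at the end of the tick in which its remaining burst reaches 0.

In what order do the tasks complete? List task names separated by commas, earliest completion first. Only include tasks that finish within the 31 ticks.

t=0: vr[A=0] → run A
t=1: vr[A=1024/1277] → run A
t=2: vr[A=2048/1277] → run A
t=3: vr[A=3072/1277 B=3072/1277] → run A
t=4: vr[A=4096/1277 B=3072/1277] → run B
t=5: vr[A=4096/1277 B=8990720/3193777 D=8990720/3193777] → run B
t=6: vr[A=4096/1277 B=10298368/3193777 D=8990720/3193777] → run D
t=7: vr[A=4096/1277 B=10298368/3193777 D=31330464768/9967778017 G=31330464768/9967778017 H=31330464768/9967778017] → run D
t=8: vr[A=4096/1277 B=10298368/3193777 D=34600892416/9967778017 G=31330464768/9967778017 H=31330464768/9967778017] → run G
t=9: vr[A=4096/1277 B=10298368/3193777 D=34600892416/9967778017 G=30728459112448/6528894601135 H=31330464768/9967778017] → run H
t=10: vr[A=4096/1277 B=10298368/3193777 D=34600892416/9967778017 G=30728459112448/6528894601135 H=23459791286272/4216370101191] → run A
t=11: vr[B=10298368/3193777 D=34600892416/9967778017 G=30728459112448/6528894601135 H=23459791286272/4216370101191] → run B
t=12: vr[D=34600892416/9967778017 G=30728459112448/6528894601135 H=23459791286272/4216370101191] → run D
t=13: vr[D=37871320064/9967778017 G=30728459112448/6528894601135 H=23459791286272/4216370101191] → run D
t=14: vr[G=30728459112448/6528894601135 H=23459791286272/4216370101191] → run G
t=15: vr[G=40935463801856/6528894601135 H=23459791286272/4216370101191] → run H
t=16: vr[G=40935463801856/6528894601135 H=33666795975680/4216370101191] → run G
t=17: vr[G=51142468491264/6528894601135 H=33666795975680/4216370101191] → run G
t=18: vr[G=61349473180672/6528894601135 H=33666795975680/4216370101191] → run H
t=19: vr[G=61349473180672/6528894601135 H=14624600221696/1405456700397] → run G
t=20: vr[G=14311295574016/1305778920227 H=14624600221696/1405456700397] → run H
t=21: vr[G=14311295574016/1305778920227 H=54080805354496/4216370101191] → run G
t=22: vr[G=81763482559488/6528894601135 H=54080805354496/4216370101191] → run G
t=23: vr[H=54080805354496/4216370101191] → run H
t=24: (idle)
t=25: (idle)
t=26: (idle)
t=27: (idle)
t=28: (idle)
t=29: (idle)
t=30: (idle)

completion order = A, B, D, G, H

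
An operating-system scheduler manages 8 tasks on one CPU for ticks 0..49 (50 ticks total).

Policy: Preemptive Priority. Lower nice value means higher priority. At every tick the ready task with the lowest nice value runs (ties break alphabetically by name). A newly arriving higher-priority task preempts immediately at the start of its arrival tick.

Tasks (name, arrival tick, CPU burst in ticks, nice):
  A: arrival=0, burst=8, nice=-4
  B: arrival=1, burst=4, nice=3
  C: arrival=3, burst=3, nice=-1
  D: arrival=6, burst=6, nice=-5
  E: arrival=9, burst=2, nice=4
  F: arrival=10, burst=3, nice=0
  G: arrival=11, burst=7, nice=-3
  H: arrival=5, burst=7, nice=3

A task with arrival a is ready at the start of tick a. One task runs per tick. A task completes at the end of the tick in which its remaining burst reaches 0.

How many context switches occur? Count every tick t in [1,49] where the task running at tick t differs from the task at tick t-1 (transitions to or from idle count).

t=0: ready={A} → run A
t=1: ready={A,B} → run A
t=2: ready={A,B} → run A
t=3: ready={A,B,C} → run A
t=4: ready={A,B,C} → run A
t=5: ready={A,B,C,H} → run A
t=6: ready={A,B,C,D,H} → run D
t=7: ready={A,B,C,D,H} → run D
t=8: ready={A,B,C,D,H} → run D
t=9: ready={A,B,C,D,E,H} → run D
t=10: ready={A,B,C,D,E,F,H} → run D
t=11: ready={A,B,C,D,E,F,G,H} → run D
t=12: ready={A,B,C,E,F,G,H} → run A
t=13: ready={A,B,C,E,F,G,H} → run A
t=14: ready={B,C,E,F,G,H} → run G
t=15: ready={B,C,E,F,G,H} → run G
t=16: ready={B,C,E,F,G,H} → run G
t=17: ready={B,C,E,F,G,H} → run G
t=18: ready={B,C,E,F,G,H} → run G
t=19: ready={B,C,E,F,G,H} → run G
t=20: ready={B,C,E,F,G,H} → run G
t=21: ready={B,C,E,F,H} → run C
t=22: ready={B,C,E,F,H} → run C
t=23: ready={B,C,E,F,H} → run C
t=24: ready={B,E,F,H} → run F
t=25: ready={B,E,F,H} → run F
t=26: ready={B,E,F,H} → run F
t=27: ready={B,E,H} → run B
t=28: ready={B,E,H} → run B
t=29: ready={B,E,H} → run B
t=30: ready={B,E,H} → run B
t=31: ready={E,H} → run H
t=32: ready={E,H} → run H
t=33: ready={E,H} → run H
t=34: ready={E,H} → run H
t=35: ready={E,H} → run H
t=36: ready={E,H} → run H
t=37: ready={E,H} → run H
t=38: ready={E} → run E
t=39: ready={E} → run E
t=40: (idle)
t=41: (idle)
t=42: (idle)
t=43: (idle)
t=44: (idle)
t=45: (idle)
t=46: (idle)
t=47: (idle)
t=48: (idle)
t=49: (idle)

context switches = 9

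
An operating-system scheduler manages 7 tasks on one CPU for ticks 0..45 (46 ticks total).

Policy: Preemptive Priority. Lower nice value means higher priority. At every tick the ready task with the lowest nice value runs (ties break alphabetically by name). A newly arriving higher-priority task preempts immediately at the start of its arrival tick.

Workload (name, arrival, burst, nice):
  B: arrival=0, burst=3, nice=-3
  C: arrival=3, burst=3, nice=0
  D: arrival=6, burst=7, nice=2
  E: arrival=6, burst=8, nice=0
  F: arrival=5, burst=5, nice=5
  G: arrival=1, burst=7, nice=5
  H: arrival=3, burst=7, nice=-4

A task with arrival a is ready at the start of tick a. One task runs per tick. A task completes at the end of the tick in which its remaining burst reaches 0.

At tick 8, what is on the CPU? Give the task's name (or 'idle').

running at tick 8 = H

t=0: ready={B} → run B
t=1: ready={B,G} → run B
t=2: ready={B,G} → run B
t=3: ready={C,G,H} → run H
t=4: ready={C,G,H} → run H
t=5: ready={C,F,G,H} → run H
t=6: ready={C,D,E,F,G,H} → run H
t=7: ready={C,D,E,F,G,H} → run H
t=8: ready={C,D,E,F,G,H} → run H
t=9: ready={C,D,E,F,G,H} → run H
t=10: ready={C,D,E,F,G} → run C
t=11: ready={C,D,E,F,G} → run C
t=12: ready={C,D,E,F,G} → run C
t=13: ready={D,E,F,G} → run E
t=14: ready={D,E,F,G} → run E
t=15: ready={D,E,F,G} → run E
t=16: ready={D,E,F,G} → run E
t=17: ready={D,E,F,G} → run E
t=18: ready={D,E,F,G} → run E
t=19: ready={D,E,F,G} → run E
t=20: ready={D,E,F,G} → run E
t=21: ready={D,F,G} → run D
t=22: ready={D,F,G} → run D
t=23: ready={D,F,G} → run D
t=24: ready={D,F,G} → run D
t=25: ready={D,F,G} → run D
t=26: ready={D,F,G} → run D
t=27: ready={D,F,G} → run D
t=28: ready={F,G} → run F
t=29: ready={F,G} → run F
t=30: ready={F,G} → run F
t=31: ready={F,G} → run F
t=32: ready={F,G} → run F
t=33: ready={G} → run G
t=34: ready={G} → run G
t=35: ready={G} → run G
t=36: ready={G} → run G
t=37: ready={G} → run G
t=38: ready={G} → run G
t=39: ready={G} → run G
t=40: (idle)
t=41: (idle)
t=42: (idle)
t=43: (idle)
t=44: (idle)
t=45: (idle)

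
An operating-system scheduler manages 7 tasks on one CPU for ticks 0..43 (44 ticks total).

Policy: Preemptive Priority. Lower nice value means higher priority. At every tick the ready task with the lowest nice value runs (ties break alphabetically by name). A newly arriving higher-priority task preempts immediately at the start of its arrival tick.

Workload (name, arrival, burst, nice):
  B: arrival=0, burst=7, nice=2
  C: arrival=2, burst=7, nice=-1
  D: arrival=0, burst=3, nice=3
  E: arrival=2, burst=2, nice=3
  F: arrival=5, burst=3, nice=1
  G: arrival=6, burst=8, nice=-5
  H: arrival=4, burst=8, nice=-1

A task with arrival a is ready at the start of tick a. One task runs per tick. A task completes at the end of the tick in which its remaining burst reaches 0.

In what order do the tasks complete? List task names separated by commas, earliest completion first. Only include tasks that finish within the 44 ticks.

completion order = G, C, H, F, B, D, E

t=0: ready={B,D} → run B
t=1: ready={B,D} → run B
t=2: ready={B,C,D,E} → run C
t=3: ready={B,C,D,E} → run C
t=4: ready={B,C,D,E,H} → run C
t=5: ready={B,C,D,E,F,H} → run C
t=6: ready={B,C,D,E,F,G,H} → run G
t=7: ready={B,C,D,E,F,G,H} → run G
t=8: ready={B,C,D,E,F,G,H} → run G
t=9: ready={B,C,D,E,F,G,H} → run G
t=10: ready={B,C,D,E,F,G,H} → run G
t=11: ready={B,C,D,E,F,G,H} → run G
t=12: ready={B,C,D,E,F,G,H} → run G
t=13: ready={B,C,D,E,F,G,H} → run G
t=14: ready={B,C,D,E,F,H} → run C
t=15: ready={B,C,D,E,F,H} → run C
t=16: ready={B,C,D,E,F,H} → run C
t=17: ready={B,D,E,F,H} → run H
t=18: ready={B,D,E,F,H} → run H
t=19: ready={B,D,E,F,H} → run H
t=20: ready={B,D,E,F,H} → run H
t=21: ready={B,D,E,F,H} → run H
t=22: ready={B,D,E,F,H} → run H
t=23: ready={B,D,E,F,H} → run H
t=24: ready={B,D,E,F,H} → run H
t=25: ready={B,D,E,F} → run F
t=26: ready={B,D,E,F} → run F
t=27: ready={B,D,E,F} → run F
t=28: ready={B,D,E} → run B
t=29: ready={B,D,E} → run B
t=30: ready={B,D,E} → run B
t=31: ready={B,D,E} → run B
t=32: ready={B,D,E} → run B
t=33: ready={D,E} → run D
t=34: ready={D,E} → run D
t=35: ready={D,E} → run D
t=36: ready={E} → run E
t=37: ready={E} → run E
t=38: (idle)
t=39: (idle)
t=40: (idle)
t=41: (idle)
t=42: (idle)
t=43: (idle)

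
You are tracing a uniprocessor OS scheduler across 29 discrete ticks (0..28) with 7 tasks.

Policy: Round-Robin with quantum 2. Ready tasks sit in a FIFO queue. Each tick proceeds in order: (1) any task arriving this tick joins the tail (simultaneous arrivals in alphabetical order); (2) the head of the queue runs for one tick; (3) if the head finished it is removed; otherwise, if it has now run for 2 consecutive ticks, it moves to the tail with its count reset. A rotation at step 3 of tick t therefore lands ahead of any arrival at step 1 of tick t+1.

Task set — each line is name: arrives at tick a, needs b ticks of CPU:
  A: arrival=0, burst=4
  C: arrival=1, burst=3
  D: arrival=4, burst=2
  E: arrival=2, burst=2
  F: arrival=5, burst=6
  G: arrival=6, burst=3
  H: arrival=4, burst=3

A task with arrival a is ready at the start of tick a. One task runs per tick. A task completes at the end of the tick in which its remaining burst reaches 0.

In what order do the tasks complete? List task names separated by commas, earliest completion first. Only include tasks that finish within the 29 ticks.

t=0: queue=[A] q_used=0 → run A
t=1: queue=[A,C] q_used=1 → run A
t=2: queue=[C,A,E] q_used=0 → run C
t=3: queue=[C,A,E] q_used=1 → run C
t=4: queue=[A,E,C,D,H] q_used=0 → run A
t=5: queue=[A,E,C,D,H,F] q_used=1 → run A
t=6: queue=[E,C,D,H,F,G] q_used=0 → run E
t=7: queue=[E,C,D,H,F,G] q_used=1 → run E
t=8: queue=[C,D,H,F,G] q_used=0 → run C
t=9: queue=[D,H,F,G] q_used=0 → run D
t=10: queue=[D,H,F,G] q_used=1 → run D
t=11: queue=[H,F,G] q_used=0 → run H
t=12: queue=[H,F,G] q_used=1 → run H
t=13: queue=[F,G,H] q_used=0 → run F
t=14: queue=[F,G,H] q_used=1 → run F
t=15: queue=[G,H,F] q_used=0 → run G
t=16: queue=[G,H,F] q_used=1 → run G
t=17: queue=[H,F,G] q_used=0 → run H
t=18: queue=[F,G] q_used=0 → run F
t=19: queue=[F,G] q_used=1 → run F
t=20: queue=[G,F] q_used=0 → run G
t=21: queue=[F] q_used=0 → run F
t=22: queue=[F] q_used=1 → run F
t=23: (idle)
t=24: (idle)
t=25: (idle)
t=26: (idle)
t=27: (idle)
t=28: (idle)

completion order = A, E, C, D, H, G, F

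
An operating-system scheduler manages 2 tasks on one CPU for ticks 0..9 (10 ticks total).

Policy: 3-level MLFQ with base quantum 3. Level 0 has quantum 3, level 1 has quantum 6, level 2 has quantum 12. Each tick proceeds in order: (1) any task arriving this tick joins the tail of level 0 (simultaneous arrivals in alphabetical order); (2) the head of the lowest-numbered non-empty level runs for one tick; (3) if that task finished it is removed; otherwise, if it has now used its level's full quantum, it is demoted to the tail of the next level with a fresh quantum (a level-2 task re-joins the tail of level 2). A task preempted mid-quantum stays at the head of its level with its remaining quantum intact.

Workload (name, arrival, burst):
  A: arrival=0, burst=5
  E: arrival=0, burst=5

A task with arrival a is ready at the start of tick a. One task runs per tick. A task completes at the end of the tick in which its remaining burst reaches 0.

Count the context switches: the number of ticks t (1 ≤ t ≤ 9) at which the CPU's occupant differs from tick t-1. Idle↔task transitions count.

t=0: L0/L1/L2 = AE/-/- → run A
t=1: L0/L1/L2 = AE/-/- → run A
t=2: L0/L1/L2 = AE/-/- → run A
t=3: L0/L1/L2 = E/A/- → run E
t=4: L0/L1/L2 = E/A/- → run E
t=5: L0/L1/L2 = E/A/- → run E
t=6: L0/L1/L2 = -/AE/- → run A
t=7: L0/L1/L2 = -/AE/- → run A
t=8: L0/L1/L2 = -/E/- → run E
t=9: L0/L1/L2 = -/E/- → run E

context switches = 3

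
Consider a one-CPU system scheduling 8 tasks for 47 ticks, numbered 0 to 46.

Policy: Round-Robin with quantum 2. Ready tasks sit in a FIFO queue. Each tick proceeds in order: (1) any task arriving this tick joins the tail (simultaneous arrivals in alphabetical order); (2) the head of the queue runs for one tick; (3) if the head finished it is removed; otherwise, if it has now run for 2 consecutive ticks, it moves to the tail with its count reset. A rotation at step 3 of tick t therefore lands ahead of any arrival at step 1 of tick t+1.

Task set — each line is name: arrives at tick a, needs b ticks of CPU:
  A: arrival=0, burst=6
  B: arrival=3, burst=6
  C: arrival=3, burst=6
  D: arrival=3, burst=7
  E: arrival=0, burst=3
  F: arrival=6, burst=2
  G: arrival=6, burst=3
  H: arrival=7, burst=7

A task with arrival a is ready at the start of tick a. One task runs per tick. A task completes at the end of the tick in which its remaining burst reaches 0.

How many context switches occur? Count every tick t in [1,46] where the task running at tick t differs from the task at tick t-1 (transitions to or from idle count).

context switches = 22

t=0: queue=[A,E] q_used=0 → run A
t=1: queue=[A,E] q_used=1 → run A
t=2: queue=[E,A] q_used=0 → run E
t=3: queue=[E,A,B,C,D] q_used=1 → run E
t=4: queue=[A,B,C,D,E] q_used=0 → run A
t=5: queue=[A,B,C,D,E] q_used=1 → run A
t=6: queue=[B,C,D,E,A,F,G] q_used=0 → run B
t=7: queue=[B,C,D,E,A,F,G,H] q_used=1 → run B
t=8: queue=[C,D,E,A,F,G,H,B] q_used=0 → run C
t=9: queue=[C,D,E,A,F,G,H,B] q_used=1 → run C
t=10: queue=[D,E,A,F,G,H,B,C] q_used=0 → run D
t=11: queue=[D,E,A,F,G,H,B,C] q_used=1 → run D
t=12: queue=[E,A,F,G,H,B,C,D] q_used=0 → run E
t=13: queue=[A,F,G,H,B,C,D] q_used=0 → run A
t=14: queue=[A,F,G,H,B,C,D] q_used=1 → run A
t=15: queue=[F,G,H,B,C,D] q_used=0 → run F
t=16: queue=[F,G,H,B,C,D] q_used=1 → run F
t=17: queue=[G,H,B,C,D] q_used=0 → run G
t=18: queue=[G,H,B,C,D] q_used=1 → run G
t=19: queue=[H,B,C,D,G] q_used=0 → run H
t=20: queue=[H,B,C,D,G] q_used=1 → run H
t=21: queue=[B,C,D,G,H] q_used=0 → run B
t=22: queue=[B,C,D,G,H] q_used=1 → run B
t=23: queue=[C,D,G,H,B] q_used=0 → run C
t=24: queue=[C,D,G,H,B] q_used=1 → run C
t=25: queue=[D,G,H,B,C] q_used=0 → run D
t=26: queue=[D,G,H,B,C] q_used=1 → run D
t=27: queue=[G,H,B,C,D] q_used=0 → run G
t=28: queue=[H,B,C,D] q_used=0 → run H
t=29: queue=[H,B,C,D] q_used=1 → run H
t=30: queue=[B,C,D,H] q_used=0 → run B
t=31: queue=[B,C,D,H] q_used=1 → run B
t=32: queue=[C,D,H] q_used=0 → run C
t=33: queue=[C,D,H] q_used=1 → run C
t=34: queue=[D,H] q_used=0 → run D
t=35: queue=[D,H] q_used=1 → run D
t=36: queue=[H,D] q_used=0 → run H
t=37: queue=[H,D] q_used=1 → run H
t=38: queue=[D,H] q_used=0 → run D
t=39: queue=[H] q_used=0 → run H
t=40: (idle)
t=41: (idle)
t=42: (idle)
t=43: (idle)
t=44: (idle)
t=45: (idle)
t=46: (idle)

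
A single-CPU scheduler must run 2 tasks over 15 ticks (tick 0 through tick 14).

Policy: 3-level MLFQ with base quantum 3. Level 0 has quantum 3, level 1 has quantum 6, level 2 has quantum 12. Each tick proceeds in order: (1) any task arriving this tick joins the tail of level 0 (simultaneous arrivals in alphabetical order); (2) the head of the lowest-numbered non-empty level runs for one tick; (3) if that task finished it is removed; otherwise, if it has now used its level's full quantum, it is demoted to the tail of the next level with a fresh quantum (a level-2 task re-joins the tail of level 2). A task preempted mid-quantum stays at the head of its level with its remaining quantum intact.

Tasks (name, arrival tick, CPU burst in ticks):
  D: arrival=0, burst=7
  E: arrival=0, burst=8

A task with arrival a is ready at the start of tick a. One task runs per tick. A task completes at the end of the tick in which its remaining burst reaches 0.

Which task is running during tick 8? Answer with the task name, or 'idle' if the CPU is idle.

t=0: L0/L1/L2 = DE/-/- → run D
t=1: L0/L1/L2 = DE/-/- → run D
t=2: L0/L1/L2 = DE/-/- → run D
t=3: L0/L1/L2 = E/D/- → run E
t=4: L0/L1/L2 = E/D/- → run E
t=5: L0/L1/L2 = E/D/- → run E
t=6: L0/L1/L2 = -/DE/- → run D
t=7: L0/L1/L2 = -/DE/- → run D
t=8: L0/L1/L2 = -/DE/- → run D
t=9: L0/L1/L2 = -/DE/- → run D
t=10: L0/L1/L2 = -/E/- → run E
t=11: L0/L1/L2 = -/E/- → run E
t=12: L0/L1/L2 = -/E/- → run E
t=13: L0/L1/L2 = -/E/- → run E
t=14: L0/L1/L2 = -/E/- → run E

running at tick 8 = D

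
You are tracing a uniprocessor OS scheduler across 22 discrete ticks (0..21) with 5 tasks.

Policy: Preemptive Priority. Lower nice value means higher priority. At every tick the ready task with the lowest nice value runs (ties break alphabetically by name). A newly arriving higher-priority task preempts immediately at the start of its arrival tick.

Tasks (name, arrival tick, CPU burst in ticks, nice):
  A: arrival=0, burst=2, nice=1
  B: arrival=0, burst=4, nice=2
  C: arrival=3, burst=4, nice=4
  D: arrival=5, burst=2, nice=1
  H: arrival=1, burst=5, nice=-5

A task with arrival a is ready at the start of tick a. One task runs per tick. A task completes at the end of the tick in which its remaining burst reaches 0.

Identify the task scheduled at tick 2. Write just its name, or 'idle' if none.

t=0: ready={A,B} → run A
t=1: ready={A,B,H} → run H
t=2: ready={A,B,H} → run H
t=3: ready={A,B,C,H} → run H
t=4: ready={A,B,C,H} → run H
t=5: ready={A,B,C,D,H} → run H
t=6: ready={A,B,C,D} → run A
t=7: ready={B,C,D} → run D
t=8: ready={B,C,D} → run D
t=9: ready={B,C} → run B
t=10: ready={B,C} → run B
t=11: ready={B,C} → run B
t=12: ready={B,C} → run B
t=13: ready={C} → run C
t=14: ready={C} → run C
t=15: ready={C} → run C
t=16: ready={C} → run C
t=17: (idle)
t=18: (idle)
t=19: (idle)
t=20: (idle)
t=21: (idle)

running at tick 2 = H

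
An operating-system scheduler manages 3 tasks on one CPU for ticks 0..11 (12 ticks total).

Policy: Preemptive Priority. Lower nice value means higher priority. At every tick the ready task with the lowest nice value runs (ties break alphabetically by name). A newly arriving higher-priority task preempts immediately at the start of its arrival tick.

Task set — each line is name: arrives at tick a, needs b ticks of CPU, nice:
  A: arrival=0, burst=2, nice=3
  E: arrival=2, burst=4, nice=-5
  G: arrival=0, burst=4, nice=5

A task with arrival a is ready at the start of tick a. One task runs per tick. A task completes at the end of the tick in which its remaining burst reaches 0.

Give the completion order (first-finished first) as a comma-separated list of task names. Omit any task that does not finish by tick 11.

completion order = A, E, G

t=0: ready={A,G} → run A
t=1: ready={A,G} → run A
t=2: ready={E,G} → run E
t=3: ready={E,G} → run E
t=4: ready={E,G} → run E
t=5: ready={E,G} → run E
t=6: ready={G} → run G
t=7: ready={G} → run G
t=8: ready={G} → run G
t=9: ready={G} → run G
t=10: (idle)
t=11: (idle)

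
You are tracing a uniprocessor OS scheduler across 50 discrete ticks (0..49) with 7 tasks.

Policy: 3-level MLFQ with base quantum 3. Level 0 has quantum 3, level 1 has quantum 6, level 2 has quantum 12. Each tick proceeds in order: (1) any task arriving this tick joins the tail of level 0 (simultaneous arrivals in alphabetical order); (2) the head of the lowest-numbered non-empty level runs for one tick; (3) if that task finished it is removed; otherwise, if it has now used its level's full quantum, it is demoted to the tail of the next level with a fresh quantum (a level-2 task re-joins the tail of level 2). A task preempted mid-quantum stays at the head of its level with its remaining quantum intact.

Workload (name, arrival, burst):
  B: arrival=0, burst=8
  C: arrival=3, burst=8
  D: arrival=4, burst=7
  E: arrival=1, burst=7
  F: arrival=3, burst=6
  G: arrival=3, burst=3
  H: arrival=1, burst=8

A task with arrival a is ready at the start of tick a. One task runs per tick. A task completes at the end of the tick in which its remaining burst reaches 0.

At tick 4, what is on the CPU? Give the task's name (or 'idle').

running at tick 4 = E

t=0: L0/L1/L2 = B/-/- → run B
t=1: L0/L1/L2 = BEH/-/- → run B
t=2: L0/L1/L2 = BEH/-/- → run B
t=3: L0/L1/L2 = EHCFG/B/- → run E
t=4: L0/L1/L2 = EHCFGD/B/- → run E
t=5: L0/L1/L2 = EHCFGD/B/- → run E
t=6: L0/L1/L2 = HCFGD/BE/- → run H
t=7: L0/L1/L2 = HCFGD/BE/- → run H
t=8: L0/L1/L2 = HCFGD/BE/- → run H
t=9: L0/L1/L2 = CFGD/BEH/- → run C
t=10: L0/L1/L2 = CFGD/BEH/- → run C
t=11: L0/L1/L2 = CFGD/BEH/- → run C
t=12: L0/L1/L2 = FGD/BEHC/- → run F
t=13: L0/L1/L2 = FGD/BEHC/- → run F
t=14: L0/L1/L2 = FGD/BEHC/- → run F
t=15: L0/L1/L2 = GD/BEHCF/- → run G
t=16: L0/L1/L2 = GD/BEHCF/- → run G
t=17: L0/L1/L2 = GD/BEHCF/- → run G
t=18: L0/L1/L2 = D/BEHCF/- → run D
t=19: L0/L1/L2 = D/BEHCF/- → run D
t=20: L0/L1/L2 = D/BEHCF/- → run D
t=21: L0/L1/L2 = -/BEHCFD/- → run B
t=22: L0/L1/L2 = -/BEHCFD/- → run B
t=23: L0/L1/L2 = -/BEHCFD/- → run B
t=24: L0/L1/L2 = -/BEHCFD/- → run B
t=25: L0/L1/L2 = -/BEHCFD/- → run B
t=26: L0/L1/L2 = -/EHCFD/- → run E
t=27: L0/L1/L2 = -/EHCFD/- → run E
t=28: L0/L1/L2 = -/EHCFD/- → run E
t=29: L0/L1/L2 = -/EHCFD/- → run E
t=30: L0/L1/L2 = -/HCFD/- → run H
t=31: L0/L1/L2 = -/HCFD/- → run H
t=32: L0/L1/L2 = -/HCFD/- → run H
t=33: L0/L1/L2 = -/HCFD/- → run H
t=34: L0/L1/L2 = -/HCFD/- → run H
t=35: L0/L1/L2 = -/CFD/- → run C
t=36: L0/L1/L2 = -/CFD/- → run C
t=37: L0/L1/L2 = -/CFD/- → run C
t=38: L0/L1/L2 = -/CFD/- → run C
t=39: L0/L1/L2 = -/CFD/- → run C
t=40: L0/L1/L2 = -/FD/- → run F
t=41: L0/L1/L2 = -/FD/- → run F
t=42: L0/L1/L2 = -/FD/- → run F
t=43: L0/L1/L2 = -/D/- → run D
t=44: L0/L1/L2 = -/D/- → run D
t=45: L0/L1/L2 = -/D/- → run D
t=46: L0/L1/L2 = -/D/- → run D
t=47: (idle)
t=48: (idle)
t=49: (idle)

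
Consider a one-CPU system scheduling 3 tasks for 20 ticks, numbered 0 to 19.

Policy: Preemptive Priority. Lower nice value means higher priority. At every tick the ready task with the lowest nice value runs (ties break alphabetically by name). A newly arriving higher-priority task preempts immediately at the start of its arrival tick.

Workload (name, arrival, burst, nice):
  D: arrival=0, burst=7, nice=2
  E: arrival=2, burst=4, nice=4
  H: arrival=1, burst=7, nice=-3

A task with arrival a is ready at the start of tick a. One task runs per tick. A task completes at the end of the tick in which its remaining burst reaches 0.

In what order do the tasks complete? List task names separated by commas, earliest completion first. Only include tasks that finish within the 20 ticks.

t=0: ready={D} → run D
t=1: ready={D,H} → run H
t=2: ready={D,E,H} → run H
t=3: ready={D,E,H} → run H
t=4: ready={D,E,H} → run H
t=5: ready={D,E,H} → run H
t=6: ready={D,E,H} → run H
t=7: ready={D,E,H} → run H
t=8: ready={D,E} → run D
t=9: ready={D,E} → run D
t=10: ready={D,E} → run D
t=11: ready={D,E} → run D
t=12: ready={D,E} → run D
t=13: ready={D,E} → run D
t=14: ready={E} → run E
t=15: ready={E} → run E
t=16: ready={E} → run E
t=17: ready={E} → run E
t=18: (idle)
t=19: (idle)

completion order = H, D, E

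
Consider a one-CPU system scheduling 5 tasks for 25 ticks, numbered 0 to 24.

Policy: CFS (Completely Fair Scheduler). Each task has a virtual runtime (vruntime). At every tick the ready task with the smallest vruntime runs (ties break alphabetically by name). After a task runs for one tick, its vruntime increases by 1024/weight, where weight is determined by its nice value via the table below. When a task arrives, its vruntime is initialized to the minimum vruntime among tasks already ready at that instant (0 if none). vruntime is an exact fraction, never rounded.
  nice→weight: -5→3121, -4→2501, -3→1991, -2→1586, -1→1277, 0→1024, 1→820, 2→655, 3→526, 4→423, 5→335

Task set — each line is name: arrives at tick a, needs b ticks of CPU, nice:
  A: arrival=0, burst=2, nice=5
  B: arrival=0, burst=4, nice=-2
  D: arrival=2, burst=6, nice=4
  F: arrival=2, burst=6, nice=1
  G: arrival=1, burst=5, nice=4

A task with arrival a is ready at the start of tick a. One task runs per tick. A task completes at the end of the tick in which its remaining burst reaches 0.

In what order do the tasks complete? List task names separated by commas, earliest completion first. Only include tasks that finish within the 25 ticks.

completion order = B, A, F, G, D

t=0: vr[A=0 B=0] → run A
t=1: vr[A=1024/335 B=0 G=0] → run B
t=2: vr[A=1024/335 B=512/793 D=0 F=0 G=0] → run D
t=3: vr[A=1024/335 B=512/793 D=1024/423 F=0 G=0] → run F
t=4: vr[A=1024/335 B=512/793 D=1024/423 F=256/205 G=0] → run G
t=5: vr[A=1024/335 B=512/793 D=1024/423 F=256/205 G=1024/423] → run B
t=6: vr[A=1024/335 B=1024/793 D=1024/423 F=256/205 G=1024/423] → run F
t=7: vr[A=1024/335 B=1024/793 D=1024/423 F=512/205 G=1024/423] → run B
t=8: vr[A=1024/335 B=1536/793 D=1024/423 F=512/205 G=1024/423] → run B
t=9: vr[A=1024/335 D=1024/423 F=512/205 G=1024/423] → run D
t=10: vr[A=1024/335 D=2048/423 F=512/205 G=1024/423] → run G
t=11: vr[A=1024/335 D=2048/423 F=512/205 G=2048/423] → run F
t=12: vr[A=1024/335 D=2048/423 F=768/205 G=2048/423] → run A
t=13: vr[D=2048/423 F=768/205 G=2048/423] → run F
t=14: vr[D=2048/423 F=1024/205 G=2048/423] → run D
t=15: vr[D=1024/141 F=1024/205 G=2048/423] → run G
t=16: vr[D=1024/141 F=1024/205 G=1024/141] → run F
t=17: vr[D=1024/141 F=256/41 G=1024/141] → run F
t=18: vr[D=1024/141 G=1024/141] → run D
t=19: vr[D=4096/423 G=1024/141] → run G
t=20: vr[D=4096/423 G=4096/423] → run D
t=21: vr[D=5120/423 G=4096/423] → run G
t=22: vr[D=5120/423] → run D
t=23: (idle)
t=24: (idle)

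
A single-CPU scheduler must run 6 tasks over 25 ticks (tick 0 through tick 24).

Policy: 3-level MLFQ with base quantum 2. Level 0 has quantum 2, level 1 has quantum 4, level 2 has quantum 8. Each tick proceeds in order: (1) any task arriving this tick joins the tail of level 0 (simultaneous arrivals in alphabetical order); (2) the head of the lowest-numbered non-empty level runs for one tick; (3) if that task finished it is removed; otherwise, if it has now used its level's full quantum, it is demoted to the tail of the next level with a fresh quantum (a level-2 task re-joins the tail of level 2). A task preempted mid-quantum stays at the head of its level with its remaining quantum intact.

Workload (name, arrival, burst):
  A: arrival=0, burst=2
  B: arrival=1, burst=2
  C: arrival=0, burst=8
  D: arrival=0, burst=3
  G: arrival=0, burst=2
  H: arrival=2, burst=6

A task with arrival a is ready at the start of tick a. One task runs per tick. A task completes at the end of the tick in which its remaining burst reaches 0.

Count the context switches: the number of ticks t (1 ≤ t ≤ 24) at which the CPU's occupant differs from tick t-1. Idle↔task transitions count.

t=0: L0/L1/L2 = ACDG/-/- → run A
t=1: L0/L1/L2 = ACDGB/-/- → run A
t=2: L0/L1/L2 = CDGBH/-/- → run C
t=3: L0/L1/L2 = CDGBH/-/- → run C
t=4: L0/L1/L2 = DGBH/C/- → run D
t=5: L0/L1/L2 = DGBH/C/- → run D
t=6: L0/L1/L2 = GBH/CD/- → run G
t=7: L0/L1/L2 = GBH/CD/- → run G
t=8: L0/L1/L2 = BH/CD/- → run B
t=9: L0/L1/L2 = BH/CD/- → run B
t=10: L0/L1/L2 = H/CD/- → run H
t=11: L0/L1/L2 = H/CD/- → run H
t=12: L0/L1/L2 = -/CDH/- → run C
t=13: L0/L1/L2 = -/CDH/- → run C
t=14: L0/L1/L2 = -/CDH/- → run C
t=15: L0/L1/L2 = -/CDH/- → run C
t=16: L0/L1/L2 = -/DH/C → run D
t=17: L0/L1/L2 = -/H/C → run H
t=18: L0/L1/L2 = -/H/C → run H
t=19: L0/L1/L2 = -/H/C → run H
t=20: L0/L1/L2 = -/H/C → run H
t=21: L0/L1/L2 = -/-/C → run C
t=22: L0/L1/L2 = -/-/C → run C
t=23: (idle)
t=24: (idle)

context switches = 10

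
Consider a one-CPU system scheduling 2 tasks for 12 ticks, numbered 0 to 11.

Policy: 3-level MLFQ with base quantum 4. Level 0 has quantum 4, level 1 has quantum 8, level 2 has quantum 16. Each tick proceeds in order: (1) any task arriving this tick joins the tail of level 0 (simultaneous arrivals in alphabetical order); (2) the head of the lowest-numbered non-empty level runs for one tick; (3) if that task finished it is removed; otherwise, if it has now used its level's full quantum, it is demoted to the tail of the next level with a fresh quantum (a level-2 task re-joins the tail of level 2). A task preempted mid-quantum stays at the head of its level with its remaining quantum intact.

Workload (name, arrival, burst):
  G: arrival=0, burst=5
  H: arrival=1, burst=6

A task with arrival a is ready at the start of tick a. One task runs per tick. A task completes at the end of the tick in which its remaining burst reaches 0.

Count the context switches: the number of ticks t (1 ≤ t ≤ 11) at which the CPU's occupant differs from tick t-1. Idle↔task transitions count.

t=0: L0/L1/L2 = G/-/- → run G
t=1: L0/L1/L2 = GH/-/- → run G
t=2: L0/L1/L2 = GH/-/- → run G
t=3: L0/L1/L2 = GH/-/- → run G
t=4: L0/L1/L2 = H/G/- → run H
t=5: L0/L1/L2 = H/G/- → run H
t=6: L0/L1/L2 = H/G/- → run H
t=7: L0/L1/L2 = H/G/- → run H
t=8: L0/L1/L2 = -/GH/- → run G
t=9: L0/L1/L2 = -/H/- → run H
t=10: L0/L1/L2 = -/H/- → run H
t=11: (idle)

context switches = 4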